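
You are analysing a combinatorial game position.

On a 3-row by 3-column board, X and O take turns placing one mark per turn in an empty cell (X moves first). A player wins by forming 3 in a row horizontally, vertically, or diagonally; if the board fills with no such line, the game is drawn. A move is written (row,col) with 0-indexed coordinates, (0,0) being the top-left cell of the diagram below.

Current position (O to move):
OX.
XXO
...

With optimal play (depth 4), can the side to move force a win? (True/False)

[OX./XXO/...] O move#1: (0,2):-1/OXO/XXO/..., (2,0):-1/OX./XXO/O.., (2,1):+0/OX./XXO/.O.*, (2,2):-1/OX./XXO/..O
[OX./XXO/.O.] X move#2: (0,2):+0/OXX/XXO/.O.*, (2,0):+0/OX./XXO/XO., (2,2):+0/OX./XXO/.OX
[OXX/XXO/.O.] O move#3: (2,0):+0/OXX/XXO/OO.*, (2,2):-1/OXX/XXO/.OO
[OXX/XXO/OO.] X move#4: (2,2):+0/OXX/XXO/OOX*
[OXX/XXO/OOX] end (terminal +0, O#5); searched OX./XXO/... to 4

O winning at [OX./XXO/...]: False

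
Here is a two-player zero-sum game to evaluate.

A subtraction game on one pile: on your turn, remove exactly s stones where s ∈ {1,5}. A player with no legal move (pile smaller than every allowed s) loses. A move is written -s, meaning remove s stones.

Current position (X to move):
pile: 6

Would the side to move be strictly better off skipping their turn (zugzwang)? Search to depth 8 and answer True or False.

p1 X@[6]: -1[5]-1* -5[1]-1
p2 O@[5]: -1[4]+1* -5[0]+1
p3 X@[4]: -1[3]-1*
p4 O@[3]: -1[2]+1*
p5 X@[2]: -1[1]-1*
p6 O@[1]: -1[0]+1*
p7 X@[0] terminal -1; root [6] d8
suppose X passes — search the same position with O to move:
pass> p1 O@[6]: -1[5]-1* -5[1]-1
pass> p2 X@[5]: -1[4]+1* -5[0]+1
pass> p3 O@[4]: -1[3]-1*
pass> p4 X@[3]: -1[2]+1*
pass> p5 O@[2]: -1[1]-1*
pass> p6 X@[1]: -1[0]+1*
pass> p7 O@[0] terminal -1; root [6] d8
for X: play -1, pass +1

zugzwang(6, X) = True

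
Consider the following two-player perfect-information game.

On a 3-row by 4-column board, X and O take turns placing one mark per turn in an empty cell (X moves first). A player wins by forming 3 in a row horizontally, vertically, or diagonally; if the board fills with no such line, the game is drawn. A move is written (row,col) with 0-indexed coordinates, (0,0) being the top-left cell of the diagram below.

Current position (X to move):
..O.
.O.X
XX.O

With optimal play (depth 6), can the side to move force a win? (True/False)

p1 X@[..O./.O.X/XX.O]: (0,0)[X.O./.O.X/XX.O]+1* (0,1)[.XO./.O.X/XX.O]-1 (0,3)[..OX/.O.X/XX.O]+1 (1,0)[..O./XO.X/XX.O]+1 (1,2)[..O./.OXX/XX.O]+1 (2,2)[..O./.O.X/XXXO]+1
p2 O@[X.O./.O.X/XX.O]: (0,1)[XOO./.O.X/XX.O]-1* (0,3)[X.OO/.O.X/XX.O]-1 (1,0)[X.O./OO.X/XX.O]-1 (1,2)[X.O./.OOX/XX.O]-1 (2,2)[X.O./.O.X/XXOO]-1
p3 X@[XOO./.O.X/XX.O]: (0,3)[XOOX/.O.X/XX.O]-1 (1,0)[XOO./XO.X/XX.O]+1* (1,2)[XOO./.OXX/XX.O]-1 (2,2)[XOO./.O.X/XXXO]+1
p4 O@[XOO./XO.X/XX.O] terminal -1; root [..O./.O.X/XX.O] d6

X winning at [..O./.O.X/XX.O]: True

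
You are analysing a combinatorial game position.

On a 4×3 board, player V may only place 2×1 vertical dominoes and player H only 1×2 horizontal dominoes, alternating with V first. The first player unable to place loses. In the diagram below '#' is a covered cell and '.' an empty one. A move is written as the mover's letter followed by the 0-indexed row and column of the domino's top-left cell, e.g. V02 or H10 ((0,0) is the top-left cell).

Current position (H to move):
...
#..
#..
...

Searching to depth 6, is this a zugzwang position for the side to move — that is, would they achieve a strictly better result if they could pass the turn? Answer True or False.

p1 H@[.../#../#../...]: H00[##./#../#../...]-1* H01[.##/#../#../...]-1 H11[.../###/#../...]-1 H21[.../#../###/...]-1 H30[.../#../#../##.]-1 H31[.../#../#../.##]-1
p2 V@[##./#../#../...]: V02[###/#.#/#../...]-1 V11[##./##./##./...]+1* V12[##./#.#/#.#/...]+1 V21[##./#../##./.#.]+1 V22[##./#../#.#/..#]+1
p3 H@[##./##./##./...]: H30[##./##./##./##.]-1* H31[##./##./##./.##]-1
p4 V@[##./##./##./##.]: V02[###/###/##./##.]+1* V12[##./###/###/##.]+1 V22[##./##./###/###]+1
p5 H@[###/###/##./##.] terminal -1; root [.../#../#../...] d6
pass branch (V moves first from the same position):
  | p1 V@[.../#../#../...]: V01[.#./##./#../...]-1 V02[..#/#.#/#../...]-1 V11[.../##./##./...]-1 V12[.../#.#/#.#/...]+1* V21[.../#../##./.#.]-1 V22[.../#../#.#/..#]-1
  | p2 H@[.../#.#/#.#/...]: H00[##./#.#/#.#/...]-1* H01[.##/#.#/#.#/...]-1 H30[.../#.#/#.#/##.]-1 H31[.../#.#/#.#/.##]-1
  | p3 V@[##./#.#/#.#/...]: V11[##./###/###/...]-1 V21[##./#.#/###/.#.]+1*
  | p4 H@[##./#.#/###/.#.] terminal -1; root [.../#../#../...] d6
H moving scores -1; H passing scores -1

zugzwang(.../#../#../..., H) = False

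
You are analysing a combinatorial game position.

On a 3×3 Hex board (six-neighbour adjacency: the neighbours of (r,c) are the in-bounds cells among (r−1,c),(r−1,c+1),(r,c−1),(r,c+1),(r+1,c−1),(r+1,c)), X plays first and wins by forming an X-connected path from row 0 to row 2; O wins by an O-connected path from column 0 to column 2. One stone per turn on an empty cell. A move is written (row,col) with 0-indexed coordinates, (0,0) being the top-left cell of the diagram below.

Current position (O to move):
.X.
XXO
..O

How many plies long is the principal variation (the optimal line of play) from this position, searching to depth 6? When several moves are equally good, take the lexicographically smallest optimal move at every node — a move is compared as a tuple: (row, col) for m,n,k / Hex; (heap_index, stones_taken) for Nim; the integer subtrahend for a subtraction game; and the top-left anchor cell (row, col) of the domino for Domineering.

ply 1, O at .X./XXO/..O | (0,0)=-1→OX./XXO/..O*; (0,2)=-1→.XO/XXO/..O; (2,0)=-1→.X./XXO/O.O; (2,1)=-1→.X./XXO/.OO
ply 2, X at OX./XXO/..O | (0,2)=+1→OXX/XXO/..O*; (2,0)=+1→OX./XXO/X.O; (2,1)=+1→OX./XXO/.XO
ply 3, O at OXX/XXO/..O | (2,0)=-1→OXX/XXO/O.O*; (2,1)=-1→OXX/XXO/.OO
ply 4, X at OXX/XXO/O.O | (2,1)=+1→OXX/XXO/OXO*
ply 5: OXX/XXO/OXO is terminal -1 (O); from .X./XXO/..O depth 6

PV length from [.X./XXO/..O]: 4 plies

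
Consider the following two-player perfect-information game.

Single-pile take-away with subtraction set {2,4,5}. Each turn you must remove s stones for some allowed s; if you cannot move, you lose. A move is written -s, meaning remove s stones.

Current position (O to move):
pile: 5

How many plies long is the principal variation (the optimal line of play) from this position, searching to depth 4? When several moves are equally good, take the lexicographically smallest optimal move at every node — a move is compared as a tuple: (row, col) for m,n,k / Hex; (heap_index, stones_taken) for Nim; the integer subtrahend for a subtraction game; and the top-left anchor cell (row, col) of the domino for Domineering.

PV length from [5]: 1 ply

[5] O move#1: -2:-1/3, -4:+1/1*, -5:+1/0
[1] end (terminal -1, X#2); searched 5 to 4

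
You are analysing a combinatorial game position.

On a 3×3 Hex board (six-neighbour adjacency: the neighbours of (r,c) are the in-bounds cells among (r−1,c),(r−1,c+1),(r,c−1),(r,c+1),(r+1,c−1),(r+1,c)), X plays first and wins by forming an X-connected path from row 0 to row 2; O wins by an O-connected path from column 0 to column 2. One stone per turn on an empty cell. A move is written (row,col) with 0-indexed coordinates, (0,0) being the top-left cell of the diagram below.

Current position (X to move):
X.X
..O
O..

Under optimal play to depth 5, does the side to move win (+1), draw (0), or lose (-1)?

value(X.X/..O/O.., X) = -1

[X.X/..O/O..] X move#1: (0,1):-1/XXX/..O/O..*, (1,0):-1/X.X/X.O/O.., (1,1):-1/X.X/.XO/O.., (2,1):-1/X.X/..O/OX., (2,2):-1/X.X/..O/O.X
[XXX/..O/O..] O move#2: (1,0):+1/XXX/O.O/O..*, (1,1):+1/XXX/.OO/O.., (2,1):+1/XXX/..O/OO., (2,2):+1/XXX/..O/O.O
[XXX/O.O/O..] X move#3: (1,1):-1/XXX/OXO/O..*, (2,1):-1/XXX/O.O/OX., (2,2):-1/XXX/O.O/O.X
[XXX/OXO/O..] O move#4: (2,1):+1/XXX/OXO/OO.*, (2,2):-1/XXX/OXO/O.O
[XXX/OXO/OO.] end (terminal -1, X#5); searched X.X/..O/O.. to 5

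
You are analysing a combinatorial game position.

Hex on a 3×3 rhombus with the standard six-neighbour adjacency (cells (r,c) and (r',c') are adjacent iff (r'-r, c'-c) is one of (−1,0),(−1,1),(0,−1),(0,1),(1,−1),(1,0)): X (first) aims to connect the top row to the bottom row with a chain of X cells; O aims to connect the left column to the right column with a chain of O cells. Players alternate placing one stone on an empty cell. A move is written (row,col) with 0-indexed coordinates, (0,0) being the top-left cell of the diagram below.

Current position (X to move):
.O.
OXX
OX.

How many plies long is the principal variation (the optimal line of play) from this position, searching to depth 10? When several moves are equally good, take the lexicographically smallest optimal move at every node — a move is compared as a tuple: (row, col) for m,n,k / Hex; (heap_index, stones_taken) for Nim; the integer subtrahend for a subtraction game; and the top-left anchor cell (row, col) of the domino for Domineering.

ply 1, X at .O./OXX/OX. | (0,0)=-1→XO./OXX/OX.; (0,2)=+1→.OX/OXX/OX.*; (2,2)=-1→.O./OXX/OXX
ply 2: .OX/OXX/OX. is terminal -1 (O); from .O./OXX/OX. depth 10

PV length from [.O./OXX/OX.]: 1 ply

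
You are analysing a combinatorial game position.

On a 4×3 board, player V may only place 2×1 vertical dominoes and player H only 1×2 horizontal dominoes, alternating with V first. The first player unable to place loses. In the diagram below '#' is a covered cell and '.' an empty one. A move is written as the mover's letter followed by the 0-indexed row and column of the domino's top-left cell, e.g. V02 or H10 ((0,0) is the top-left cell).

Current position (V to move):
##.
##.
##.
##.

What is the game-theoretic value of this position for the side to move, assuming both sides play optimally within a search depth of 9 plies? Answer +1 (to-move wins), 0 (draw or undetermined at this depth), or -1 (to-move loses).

p1 V@[##./##./##./##.]: V02[###/###/##./##.]+1* V12[##./###/###/##.]+1 V22[##./##./###/###]+1
p2 H@[###/###/##./##.] terminal -1; root [##./##./##./##.] d9

value(##./##./##./##., V) = +1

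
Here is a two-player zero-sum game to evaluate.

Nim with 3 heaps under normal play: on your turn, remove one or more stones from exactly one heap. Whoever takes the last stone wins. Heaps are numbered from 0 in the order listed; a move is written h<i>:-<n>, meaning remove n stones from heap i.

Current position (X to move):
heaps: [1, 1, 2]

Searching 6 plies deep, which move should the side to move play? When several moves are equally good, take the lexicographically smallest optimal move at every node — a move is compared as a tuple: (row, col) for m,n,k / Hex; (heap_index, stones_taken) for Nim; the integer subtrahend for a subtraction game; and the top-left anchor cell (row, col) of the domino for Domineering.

p1 X@[(1,1,2)]: h0:-1[(0,1,2)]-1 h1:-1[(1,0,2)]-1 h2:-1[(1,1,1)]-1 h2:-2[(1,1,0)]+1*
p2 O@[(1,1,0)]: h0:-1[(0,1,0)]-1* h1:-1[(1,0,0)]-1
p3 X@[(0,1,0)]: h1:-1[(0,0,0)]+1*
p4 O@[(0,0,0)] terminal -1; root [(1,1,2)] d6

X's best at [(1,1,2)]: h2:-2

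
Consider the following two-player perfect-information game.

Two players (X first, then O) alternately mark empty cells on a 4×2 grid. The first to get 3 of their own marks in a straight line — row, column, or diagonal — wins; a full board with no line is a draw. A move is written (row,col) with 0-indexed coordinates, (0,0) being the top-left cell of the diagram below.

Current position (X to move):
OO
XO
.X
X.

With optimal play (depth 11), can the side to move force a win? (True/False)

X winning at [OO/XO/.X/X.]: True

[OO/XO/.X/X.] X move#1: (2,0):+1/OO/XO/XX/X.*, (3,1):+0/OO/XO/.X/XX
[OO/XO/XX/X.] end (terminal -1, O#2); searched OO/XO/.X/X. to 11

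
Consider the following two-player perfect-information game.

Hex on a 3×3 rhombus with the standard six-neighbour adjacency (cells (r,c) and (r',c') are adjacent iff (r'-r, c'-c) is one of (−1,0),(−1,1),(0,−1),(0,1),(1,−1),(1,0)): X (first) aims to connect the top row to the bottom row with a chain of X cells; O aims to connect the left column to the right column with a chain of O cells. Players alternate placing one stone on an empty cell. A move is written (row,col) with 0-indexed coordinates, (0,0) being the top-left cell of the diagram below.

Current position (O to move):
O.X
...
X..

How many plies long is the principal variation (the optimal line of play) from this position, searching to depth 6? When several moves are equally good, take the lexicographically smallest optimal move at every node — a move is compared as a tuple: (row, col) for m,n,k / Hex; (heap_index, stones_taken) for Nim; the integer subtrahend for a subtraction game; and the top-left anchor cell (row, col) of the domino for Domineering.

[O.X/.../X..] O move#1: (0,1):-1/OOX/.../X..*, (1,0):-1/O.X/O../X.., (1,1):-1/O.X/.O./X.., (1,2):-1/O.X/..O/X.., (2,1):-1/O.X/.../XO., (2,2):-1/O.X/.../X.O
[OOX/.../X..] X move#2: (1,0):+1/OOX/X../X..*, (1,1):+1/OOX/.X./X.., (1,2):+1/OOX/..X/X.., (2,1):+1/OOX/.../XX., (2,2):+1/OOX/.../X.X
[OOX/X../X..] O move#3: (1,1):-1/OOX/XO./X..*, (1,2):-1/OOX/X.O/X.., (2,1):-1/OOX/X../XO., (2,2):-1/OOX/X../X.O
[OOX/XO./X..] X move#4: (1,2):+1/OOX/XOX/X..*, (2,1):-1/OOX/XO./XX., (2,2):-1/OOX/XO./X.X
[OOX/XOX/X..] O move#5: (2,1):-1/OOX/XOX/XO.*, (2,2):-1/OOX/XOX/X.O
[OOX/XOX/XO.] X move#6: (2,2):+1/OOX/XOX/XOX*
[OOX/XOX/XOX] end (terminal -1, O#7); searched O.X/.../X.. to 6

PV length from [O.X/.../X..]: 6 plies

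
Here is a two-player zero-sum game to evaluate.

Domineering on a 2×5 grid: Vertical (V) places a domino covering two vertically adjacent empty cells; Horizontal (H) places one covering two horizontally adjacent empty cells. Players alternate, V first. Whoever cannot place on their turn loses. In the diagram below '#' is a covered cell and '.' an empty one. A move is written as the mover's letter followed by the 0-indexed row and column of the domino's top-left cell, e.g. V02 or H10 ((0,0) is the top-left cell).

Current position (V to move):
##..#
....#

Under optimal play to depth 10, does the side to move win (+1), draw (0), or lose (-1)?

p1 V@[##..#/....#]: V02[###.#/..#.#]+1* V03[##.##/...##]-1
p2 H@[###.#/..#.#]: H10[###.#/###.#]-1*
p3 V@[###.#/###.#]: V03[#####/#####]+1*
p4 H@[#####/#####] terminal -1; root [##..#/....#] d10

value(##..#/....#, V) = +1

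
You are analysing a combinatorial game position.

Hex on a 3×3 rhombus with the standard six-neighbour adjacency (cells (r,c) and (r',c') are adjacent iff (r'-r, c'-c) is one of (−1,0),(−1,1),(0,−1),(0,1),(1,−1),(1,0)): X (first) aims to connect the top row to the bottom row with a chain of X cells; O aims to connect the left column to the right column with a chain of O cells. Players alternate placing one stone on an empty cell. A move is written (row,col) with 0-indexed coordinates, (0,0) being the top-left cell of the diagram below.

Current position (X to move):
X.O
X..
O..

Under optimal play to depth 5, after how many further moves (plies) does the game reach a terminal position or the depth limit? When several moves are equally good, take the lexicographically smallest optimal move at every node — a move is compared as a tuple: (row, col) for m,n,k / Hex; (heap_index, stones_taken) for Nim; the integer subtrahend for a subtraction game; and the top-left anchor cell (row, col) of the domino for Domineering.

ply 1, X at X.O/X../O.. | (0,1)=-1→XXO/X../O..*; (1,1)=-1→X.O/XX./O..; (1,2)=-1→X.O/X.X/O..; (2,1)=-1→X.O/X../OX.; (2,2)=-1→X.O/X../O.X
ply 2, O at XXO/X../O.. | (1,1)=+1→XXO/XO./O..*; (1,2)=+1→XXO/X.O/O..; (2,1)=+1→XXO/X../OO.; (2,2)=+1→XXO/X../O.O
ply 3: XXO/XO./O.. is terminal -1 (X); from X.O/X../O.. depth 5

PV length from [X.O/X../O..]: 2 plies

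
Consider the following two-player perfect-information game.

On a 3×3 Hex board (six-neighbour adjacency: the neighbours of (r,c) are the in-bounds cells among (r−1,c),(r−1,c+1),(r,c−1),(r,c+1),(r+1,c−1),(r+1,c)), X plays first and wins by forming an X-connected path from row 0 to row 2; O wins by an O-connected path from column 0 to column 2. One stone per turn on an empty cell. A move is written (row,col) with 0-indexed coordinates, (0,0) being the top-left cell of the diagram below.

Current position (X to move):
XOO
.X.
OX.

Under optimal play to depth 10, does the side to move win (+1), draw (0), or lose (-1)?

value(XOO/.X./OX., X) = +1

[XOO/.X./OX.] X move#1: (1,0):+1/XOO/XX./OX.*, (1,2):-1/XOO/.XX/OX., (2,2):-1/XOO/.X./OXX
[XOO/XX./OX.] end (terminal -1, O#2); searched XOO/.X./OX. to 10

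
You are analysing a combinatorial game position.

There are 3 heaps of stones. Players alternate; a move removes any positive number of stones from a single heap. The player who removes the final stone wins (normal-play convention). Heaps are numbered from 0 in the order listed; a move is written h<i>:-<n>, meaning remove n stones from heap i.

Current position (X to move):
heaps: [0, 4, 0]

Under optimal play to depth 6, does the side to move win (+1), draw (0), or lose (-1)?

value((0,4,0), X) = +1

p1 X@[(0,4,0)]: h1:-1[(0,3,0)]-1 h1:-2[(0,2,0)]-1 h1:-3[(0,1,0)]-1 h1:-4[(0,0,0)]+1*
p2 O@[(0,0,0)] terminal -1; root [(0,4,0)] d6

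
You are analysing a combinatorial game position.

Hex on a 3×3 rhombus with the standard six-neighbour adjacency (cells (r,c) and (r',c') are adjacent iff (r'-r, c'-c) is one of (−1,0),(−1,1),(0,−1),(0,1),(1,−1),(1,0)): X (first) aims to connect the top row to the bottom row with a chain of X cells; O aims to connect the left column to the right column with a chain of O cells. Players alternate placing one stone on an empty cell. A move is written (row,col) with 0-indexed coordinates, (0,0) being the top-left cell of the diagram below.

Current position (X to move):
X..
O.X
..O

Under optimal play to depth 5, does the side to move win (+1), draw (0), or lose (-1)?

value(X../O.X/..O, X) = +1

ply 1, X at X../O.X/..O | (0,1)=-1→XX./O.X/..O; (0,2)=-1→X.X/O.X/..O; (1,1)=+1→X../OXX/..O*; (2,0)=-1→X../O.X/X.O; (2,1)=-1→X../O.X/.XO
ply 2, O at X../OXX/..O | (0,1)=-1→XO./OXX/..O*; (0,2)=-1→X.O/OXX/..O; (2,0)=-1→X../OXX/O.O; (2,1)=-1→X../OXX/.OO
ply 3, X at XO./OXX/..O | (0,2)=+1→XOX/OXX/..O*; (2,0)=-1→XO./OXX/X.O; (2,1)=-1→XO./OXX/.XO
ply 4, O at XOX/OXX/..O | (2,0)=-1→XOX/OXX/O.O*; (2,1)=-1→XOX/OXX/.OO
ply 5, X at XOX/OXX/O.O | (2,1)=+1→XOX/OXX/OXO*
ply 6: XOX/OXX/OXO is terminal -1 (O); from X../O.X/..O depth 5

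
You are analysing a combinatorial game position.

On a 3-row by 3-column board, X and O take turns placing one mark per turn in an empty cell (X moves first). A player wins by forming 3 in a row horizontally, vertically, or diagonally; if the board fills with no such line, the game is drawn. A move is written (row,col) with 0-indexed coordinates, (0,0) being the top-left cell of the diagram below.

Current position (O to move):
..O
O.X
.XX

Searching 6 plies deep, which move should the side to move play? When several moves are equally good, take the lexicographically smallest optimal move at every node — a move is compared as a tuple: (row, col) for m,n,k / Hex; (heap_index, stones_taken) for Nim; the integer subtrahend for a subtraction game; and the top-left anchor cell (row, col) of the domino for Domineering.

ply 1, O at ..O/O.X/.XX | (0,0)=-1→O.O/O.X/.XX; (0,1)=-1→.OO/O.X/.XX; (1,1)=-1→..O/OOX/.XX; (2,0)=+1→..O/O.X/OXX*
ply 2, X at ..O/O.X/OXX | (0,0)=-1→X.O/O.X/OXX*; (0,1)=-1→.XO/O.X/OXX; (1,1)=-1→..O/OXX/OXX
ply 3, O at X.O/O.X/OXX | (0,1)=-1→XOO/O.X/OXX; (1,1)=+1→X.O/OOX/OXX*
ply 4: X.O/OOX/OXX is terminal -1 (X); from ..O/O.X/.XX depth 6

O's best at [..O/O.X/.XX]: (2,0)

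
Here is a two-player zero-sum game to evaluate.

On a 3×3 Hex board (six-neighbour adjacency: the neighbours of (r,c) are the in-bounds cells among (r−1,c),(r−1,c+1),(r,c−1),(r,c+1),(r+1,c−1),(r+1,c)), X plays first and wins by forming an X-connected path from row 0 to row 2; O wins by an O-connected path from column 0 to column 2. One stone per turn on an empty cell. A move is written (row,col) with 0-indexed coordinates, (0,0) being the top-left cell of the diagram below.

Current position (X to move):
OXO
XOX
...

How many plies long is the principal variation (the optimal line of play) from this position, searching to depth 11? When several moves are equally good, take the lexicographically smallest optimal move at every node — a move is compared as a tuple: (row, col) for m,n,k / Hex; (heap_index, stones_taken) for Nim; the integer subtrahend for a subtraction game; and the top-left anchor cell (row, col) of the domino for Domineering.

PV length from [OXO/XOX/...]: 1 ply

p1 X@[OXO/XOX/...]: (2,0)[OXO/XOX/X..]+1* (2,1)[OXO/XOX/.X.]-1 (2,2)[OXO/XOX/..X]-1
p2 O@[OXO/XOX/X..] terminal -1; root [OXO/XOX/...] d11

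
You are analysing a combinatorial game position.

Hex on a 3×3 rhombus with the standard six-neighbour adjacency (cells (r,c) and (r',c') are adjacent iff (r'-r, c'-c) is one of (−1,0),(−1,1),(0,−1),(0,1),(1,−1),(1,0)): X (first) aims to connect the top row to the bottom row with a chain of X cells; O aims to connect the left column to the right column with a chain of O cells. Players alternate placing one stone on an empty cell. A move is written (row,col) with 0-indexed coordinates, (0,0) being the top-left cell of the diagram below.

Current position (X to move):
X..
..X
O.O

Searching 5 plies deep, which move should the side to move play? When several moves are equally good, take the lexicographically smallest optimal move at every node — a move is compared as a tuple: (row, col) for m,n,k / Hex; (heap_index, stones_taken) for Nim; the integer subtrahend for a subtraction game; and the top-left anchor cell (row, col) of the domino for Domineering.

X's best at [X../..X/O.O]: (2,1)

ply 1, X at X../..X/O.O | (0,1)=-1→XX./..X/O.O; (0,2)=-1→X.X/..X/O.O; (1,0)=-1→X../X.X/O.O; (1,1)=-1→X../.XX/O.O; (2,1)=+1→X../..X/OXO*
ply 2, O at X../..X/OXO | (0,1)=-1→XO./..X/OXO*; (0,2)=-1→X.O/..X/OXO; (1,0)=-1→X../O.X/OXO; (1,1)=-1→X../.OX/OXO
ply 3, X at XO./..X/OXO | (0,2)=+1→XOX/..X/OXO*; (1,0)=+1→XO./X.X/OXO; (1,1)=+1→XO./.XX/OXO
ply 4: XOX/..X/OXO is terminal -1 (O); from X../..X/O.O depth 5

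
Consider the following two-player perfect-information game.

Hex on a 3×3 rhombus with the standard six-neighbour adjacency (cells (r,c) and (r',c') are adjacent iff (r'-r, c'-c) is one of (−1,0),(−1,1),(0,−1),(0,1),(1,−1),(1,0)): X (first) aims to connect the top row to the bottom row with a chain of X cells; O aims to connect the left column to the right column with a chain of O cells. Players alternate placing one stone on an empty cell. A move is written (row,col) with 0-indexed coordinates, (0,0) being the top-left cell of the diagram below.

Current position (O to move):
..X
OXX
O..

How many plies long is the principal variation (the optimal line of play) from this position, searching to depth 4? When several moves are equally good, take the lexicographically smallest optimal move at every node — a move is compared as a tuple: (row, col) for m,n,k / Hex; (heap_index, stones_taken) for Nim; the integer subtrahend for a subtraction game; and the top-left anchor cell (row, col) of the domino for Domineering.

p1 O@[..X/OXX/O..]: (0,0)[O.X/OXX/O..]-1* (0,1)[.OX/OXX/O..]-1 (2,1)[..X/OXX/OO.]-1 (2,2)[..X/OXX/O.O]-1
p2 X@[O.X/OXX/O..]: (0,1)[OXX/OXX/O..]+1* (2,1)[O.X/OXX/OX.]+1 (2,2)[O.X/OXX/O.X]+1
p3 O@[OXX/OXX/O..]: (2,1)[OXX/OXX/OO.]-1* (2,2)[OXX/OXX/O.O]-1
p4 X@[OXX/OXX/OO.]: (2,2)[OXX/OXX/OOX]+1*
p5 O@[OXX/OXX/OOX] terminal -1; root [..X/OXX/O..] d4

PV length from [..X/OXX/O..]: 4 plies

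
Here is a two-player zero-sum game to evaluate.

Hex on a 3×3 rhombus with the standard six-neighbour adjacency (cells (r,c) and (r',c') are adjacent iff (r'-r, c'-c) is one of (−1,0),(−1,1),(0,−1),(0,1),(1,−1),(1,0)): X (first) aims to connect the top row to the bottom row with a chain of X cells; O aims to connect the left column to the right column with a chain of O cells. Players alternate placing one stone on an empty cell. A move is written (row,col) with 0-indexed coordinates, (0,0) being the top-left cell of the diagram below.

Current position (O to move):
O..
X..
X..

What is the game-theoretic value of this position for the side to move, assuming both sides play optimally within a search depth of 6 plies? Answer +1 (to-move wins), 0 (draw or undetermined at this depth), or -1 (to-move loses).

value(O../X../X.., O) = -1

[O../X../X..] O move#1: (0,1):-1/OO./X../X..*, (0,2):-1/O.O/X../X.., (1,1):-1/O../XO./X.., (1,2):-1/O../X.O/X.., (2,1):-1/O../X../XO., (2,2):-1/O../X../X.O
[OO./X../X..] X move#2: (0,2):+1/OOX/X../X..*, (1,1):-1/OO./XX./X.., (1,2):-1/OO./X.X/X.., (2,1):-1/OO./X../XX., (2,2):-1/OO./X../X.X
[OOX/X../X..] O move#3: (1,1):-1/OOX/XO./X..*, (1,2):-1/OOX/X.O/X.., (2,1):-1/OOX/X../XO., (2,2):-1/OOX/X../X.O
[OOX/XO./X..] X move#4: (1,2):+1/OOX/XOX/X..*, (2,1):-1/OOX/XO./XX., (2,2):-1/OOX/XO./X.X
[OOX/XOX/X..] O move#5: (2,1):-1/OOX/XOX/XO.*, (2,2):-1/OOX/XOX/X.O
[OOX/XOX/XO.] X move#6: (2,2):+1/OOX/XOX/XOX*
[OOX/XOX/XOX] end (terminal -1, O#7); searched O../X../X.. to 6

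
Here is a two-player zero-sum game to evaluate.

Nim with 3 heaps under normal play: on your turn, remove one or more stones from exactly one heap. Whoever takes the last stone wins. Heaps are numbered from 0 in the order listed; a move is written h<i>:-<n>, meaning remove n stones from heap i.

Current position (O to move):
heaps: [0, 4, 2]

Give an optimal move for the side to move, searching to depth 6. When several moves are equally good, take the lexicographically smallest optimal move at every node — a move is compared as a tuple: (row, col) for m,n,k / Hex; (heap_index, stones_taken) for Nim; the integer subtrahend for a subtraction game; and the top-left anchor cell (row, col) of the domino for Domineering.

[(0,4,2)] O move#1: h1:-1:-1/(0,3,2), h1:-2:+1/(0,2,2)*, h1:-3:-1/(0,1,2), h1:-4:-1/(0,0,2), h2:-1:-1/(0,4,1), h2:-2:-1/(0,4,0)
[(0,2,2)] X move#2: h1:-1:-1/(0,1,2)*, h1:-2:-1/(0,0,2), h2:-1:-1/(0,2,1), h2:-2:-1/(0,2,0)
[(0,1,2)] O move#3: h1:-1:-1/(0,0,2), h2:-1:+1/(0,1,1)*, h2:-2:-1/(0,1,0)
[(0,1,1)] X move#4: h1:-1:-1/(0,0,1)*, h2:-1:-1/(0,1,0)
[(0,0,1)] O move#5: h2:-1:+1/(0,0,0)*
[(0,0,0)] end (terminal -1, X#6); searched (0,4,2) to 6

O's best at [(0,4,2)]: h1:-2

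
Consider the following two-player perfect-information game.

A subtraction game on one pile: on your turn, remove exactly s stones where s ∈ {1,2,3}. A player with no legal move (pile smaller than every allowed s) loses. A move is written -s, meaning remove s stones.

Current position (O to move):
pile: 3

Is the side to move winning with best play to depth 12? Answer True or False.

O winning at [3]: True

ply 1, O at 3 | -1=-1→2; -2=-1→1; -3=+1→0*
ply 2: 0 is terminal -1 (X); from 3 depth 12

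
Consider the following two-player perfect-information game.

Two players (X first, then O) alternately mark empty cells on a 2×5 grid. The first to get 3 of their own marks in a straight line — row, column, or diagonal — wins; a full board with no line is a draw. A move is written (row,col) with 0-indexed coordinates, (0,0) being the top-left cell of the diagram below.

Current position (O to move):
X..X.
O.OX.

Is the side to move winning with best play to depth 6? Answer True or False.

O winning at [X..X./O.OX.]: True

[X..X./O.OX.] O move#1: (0,1):+0/XO.X./O.OX., (0,2):+0/X.OX./O.OX., (0,4):+0/X..XO/O.OX., (1,1):+1/X..X./OOOX.*, (1,4):+0/X..X./O.OXO
[X..X./OOOX.] end (terminal -1, X#2); searched X..X./O.OX. to 6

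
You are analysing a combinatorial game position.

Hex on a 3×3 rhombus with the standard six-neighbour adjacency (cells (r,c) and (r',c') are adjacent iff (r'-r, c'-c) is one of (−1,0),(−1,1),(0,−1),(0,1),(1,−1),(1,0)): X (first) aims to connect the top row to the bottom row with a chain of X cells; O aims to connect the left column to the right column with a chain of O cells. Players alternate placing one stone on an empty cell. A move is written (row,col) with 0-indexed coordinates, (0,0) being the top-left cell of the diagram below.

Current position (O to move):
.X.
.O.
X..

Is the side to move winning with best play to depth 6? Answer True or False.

O winning at [.X./.O./X..]: True

ply 1, O at .X./.O./X.. | (0,0)=-1→OX./.O./X..; (0,2)=-1→.XO/.O./X..; (1,0)=+1→.X./OO./X..*; (1,2)=-1→.X./.OO/X..; (2,1)=-1→.X./.O./XO.; (2,2)=-1→.X./.O./X.O
ply 2, X at .X./OO./X.. | (0,0)=-1→XX./OO./X..*; (0,2)=-1→.XX/OO./X..; (1,2)=-1→.X./OOX/X..; (2,1)=-1→.X./OO./XX.; (2,2)=-1→.X./OO./X.X
ply 3, O at XX./OO./X.. | (0,2)=+1→XXO/OO./X..*; (1,2)=+1→XX./OOO/X..; (2,1)=+1→XX./OO./XO.; (2,2)=+1→XX./OO./X.O
ply 4: XXO/OO./X.. is terminal -1 (X); from .X./.O./X.. depth 6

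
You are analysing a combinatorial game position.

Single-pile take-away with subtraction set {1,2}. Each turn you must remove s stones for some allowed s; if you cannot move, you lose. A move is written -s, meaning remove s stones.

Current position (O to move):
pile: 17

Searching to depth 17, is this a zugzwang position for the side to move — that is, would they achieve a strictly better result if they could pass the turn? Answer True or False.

p1 O@[17]: -1[16]-1 -2[15]+1*
p2 X@[15]: -1[14]-1* -2[13]-1
p3 O@[14]: -1[13]-1 -2[12]+1*
p4 X@[12]: -1[11]-1* -2[10]-1
p5 O@[11]: -1[10]-1 -2[9]+1*
p6 X@[9]: -1[8]-1* -2[7]-1
p7 O@[8]: -1[7]-1 -2[6]+1*
p8 X@[6]: -1[5]-1* -2[4]-1
p9 O@[5]: -1[4]-1 -2[3]+1*
p10 X@[3]: -1[2]-1* -2[1]-1
p11 O@[2]: -1[1]-1 -2[0]+1*
p12 X@[0] terminal -1; root [17] d17
suppose O passes — search the same position with X to move:
pass> p1 X@[17]: -1[16]-1 -2[15]+1*
pass> p2 O@[15]: -1[14]-1* -2[13]-1
pass> p3 X@[14]: -1[13]-1 -2[12]+1*
pass> p4 O@[12]: -1[11]-1* -2[10]-1
pass> p5 X@[11]: -1[10]-1 -2[9]+1*
pass> p6 O@[9]: -1[8]-1* -2[7]-1
pass> p7 X@[8]: -1[7]-1 -2[6]+1*
pass> p8 O@[6]: -1[5]-1* -2[4]-1
pass> p9 X@[5]: -1[4]-1 -2[3]+1*
pass> p10 O@[3]: -1[2]-1* -2[1]-1
pass> p11 X@[2]: -1[1]-1 -2[0]+1*
pass> p12 O@[0] terminal -1; root [17] d17
for O: play +1, pass -1

zugzwang(17, O) = False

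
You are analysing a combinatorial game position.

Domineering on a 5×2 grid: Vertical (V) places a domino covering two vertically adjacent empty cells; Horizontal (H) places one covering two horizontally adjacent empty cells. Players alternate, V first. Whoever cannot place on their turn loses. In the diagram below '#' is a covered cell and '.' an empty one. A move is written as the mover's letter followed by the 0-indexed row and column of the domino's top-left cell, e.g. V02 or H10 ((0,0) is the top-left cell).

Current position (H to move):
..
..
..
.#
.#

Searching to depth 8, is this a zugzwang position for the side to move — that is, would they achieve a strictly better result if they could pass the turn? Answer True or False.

ply 1, H at ../../../.#/.# | H00=-1→##/../../.#/.#; H10=+1→../##/../.#/.#*; H20=-1→../../##/.#/.#
ply 2, V at ../##/../.#/.# | V20=-1→../##/#./##/.#*; V30=-1→../##/../##/##
ply 3, H at ../##/#./##/.# | H00=+1→##/##/#./##/.#*
ply 4: ##/##/#./##/.# is terminal -1 (V); from ../../../.#/.# depth 8
suppose H passes — search the same position with V to move:
pass> ply 1, V at ../../../.#/.# | V00=+1→#./#./../.#/.#*; V01=+1→.#/.#/../.#/.#; V10=+1→../#./#./.#/.#; V11=+1→../.#/.#/.#/.#; V20=-1→../../#./##/.#; V30=-1→../../../##/##
pass> ply 2, H at #./#./../.#/.# | H20=-1→#./#./##/.#/.#*
pass> ply 3, V at #./#./##/.#/.# | V01=+1→##/##/##/.#/.#*; V30=+1→#./#./##/##/##
pass> ply 4: ##/##/##/.#/.# is terminal -1 (H); from ../../../.#/.# depth 8
for H: play +1, pass -1

zugzwang(../../../.#/.#, H) = False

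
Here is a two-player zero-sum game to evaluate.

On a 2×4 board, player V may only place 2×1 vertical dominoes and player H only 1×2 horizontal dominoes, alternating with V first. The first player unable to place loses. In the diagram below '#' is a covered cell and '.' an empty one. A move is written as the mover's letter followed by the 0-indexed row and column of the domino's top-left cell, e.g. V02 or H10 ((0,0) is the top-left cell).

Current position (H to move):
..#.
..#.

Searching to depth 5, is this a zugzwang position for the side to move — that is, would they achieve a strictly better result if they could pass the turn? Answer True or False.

p1 H@[..#./..#.]: H00[###./..#.]+1* H10[..#./###.]+1
p2 V@[###./..#.]: V03[####/..##]-1*
p3 H@[####/..##]: H10[####/####]+1*
p4 V@[####/####] terminal -1; root [..#./..#.] d5
if H skipped the turn, V would face:
~ p1 V@[..#./..#.]: V00[#.#./#.#.]+1* V01[.##./.##.]+1 V03[..##/..##]-1
~ p2 H@[#.#./#.#.] terminal -1; root [..#./..#.] d5
compare (H): move=+1 vs pass=-1

zugzwang(..#./..#., H) = False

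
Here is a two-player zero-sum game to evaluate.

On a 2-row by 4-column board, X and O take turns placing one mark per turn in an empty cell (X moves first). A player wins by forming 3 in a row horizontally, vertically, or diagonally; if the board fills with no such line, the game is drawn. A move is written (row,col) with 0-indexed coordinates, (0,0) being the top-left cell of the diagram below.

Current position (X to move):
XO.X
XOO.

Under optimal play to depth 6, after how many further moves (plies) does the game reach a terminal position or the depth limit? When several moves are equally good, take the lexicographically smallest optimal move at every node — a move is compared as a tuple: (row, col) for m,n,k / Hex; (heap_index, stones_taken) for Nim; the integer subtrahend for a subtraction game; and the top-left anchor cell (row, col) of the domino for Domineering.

p1 X@[XO.X/XOO.]: (0,2)[XOXX/XOO.]-1 (1,3)[XO.X/XOOX]+0*
p2 O@[XO.X/XOOX]: (0,2)[XOOX/XOOX]+0*
p3 X@[XOOX/XOOX] terminal +0; root [XO.X/XOO.] d6

PV length from [XO.X/XOO.]: 2 plies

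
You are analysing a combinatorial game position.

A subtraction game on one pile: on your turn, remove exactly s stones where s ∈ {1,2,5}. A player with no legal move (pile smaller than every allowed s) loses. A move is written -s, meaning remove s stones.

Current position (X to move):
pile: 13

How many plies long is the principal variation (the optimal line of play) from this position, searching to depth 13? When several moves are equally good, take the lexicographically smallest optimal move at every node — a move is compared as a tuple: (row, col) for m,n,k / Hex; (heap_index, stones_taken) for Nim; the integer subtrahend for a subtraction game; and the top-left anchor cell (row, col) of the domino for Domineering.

PV length from [13]: 9 plies

p1 X@[13]: -1[12]+1* -2[11]-1 -5[8]-1
p2 O@[12]: -1[11]-1* -2[10]-1 -5[7]-1
p3 X@[11]: -1[10]-1 -2[9]+1* -5[6]+1
p4 O@[9]: -1[8]-1* -2[7]-1 -5[4]-1
p5 X@[8]: -1[7]-1 -2[6]+1* -5[3]+1
p6 O@[6]: -1[5]-1* -2[4]-1 -5[1]-1
p7 X@[5]: -1[4]-1 -2[3]+1* -5[0]+1
p8 O@[3]: -1[2]-1* -2[1]-1
p9 X@[2]: -1[1]-1 -2[0]+1*
p10 O@[0] terminal -1; root [13] d13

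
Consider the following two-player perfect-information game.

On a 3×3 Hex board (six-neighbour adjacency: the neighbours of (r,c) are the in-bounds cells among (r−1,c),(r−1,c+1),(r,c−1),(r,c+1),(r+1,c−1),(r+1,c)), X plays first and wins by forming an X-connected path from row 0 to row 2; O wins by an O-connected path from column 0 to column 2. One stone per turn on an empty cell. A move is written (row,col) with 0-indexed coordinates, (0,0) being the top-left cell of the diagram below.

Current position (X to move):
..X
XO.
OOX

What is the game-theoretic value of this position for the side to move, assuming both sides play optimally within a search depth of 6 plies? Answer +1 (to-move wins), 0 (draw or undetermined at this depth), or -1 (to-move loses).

p1 X@[..X/XO./OOX]: (0,0)[X.X/XO./OOX]-1 (0,1)[.XX/XO./OOX]-1 (1,2)[..X/XOX/OOX]+1*
p2 O@[..X/XOX/OOX] terminal -1; root [..X/XO./OOX] d6

value(..X/XO./OOX, X) = +1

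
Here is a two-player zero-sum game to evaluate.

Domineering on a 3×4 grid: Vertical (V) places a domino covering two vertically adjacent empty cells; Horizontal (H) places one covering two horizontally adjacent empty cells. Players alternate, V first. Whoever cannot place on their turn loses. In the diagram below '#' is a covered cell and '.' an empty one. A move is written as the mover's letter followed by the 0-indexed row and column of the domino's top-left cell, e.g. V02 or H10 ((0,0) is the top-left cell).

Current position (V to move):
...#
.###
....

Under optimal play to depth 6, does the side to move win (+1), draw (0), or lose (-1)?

ply 1, V at ...#/.###/.... | V00=-1→#..#/####/....*; V10=-1→...#/####/#...
ply 2, H at #..#/####/.... | H01=+1→####/####/....*; H20=+1→#..#/####/##..; H21=+1→#..#/####/.##.; H22=+1→#..#/####/..##
ply 3: ####/####/.... is terminal -1 (V); from ...#/.###/.... depth 6

value(...#/.###/...., V) = -1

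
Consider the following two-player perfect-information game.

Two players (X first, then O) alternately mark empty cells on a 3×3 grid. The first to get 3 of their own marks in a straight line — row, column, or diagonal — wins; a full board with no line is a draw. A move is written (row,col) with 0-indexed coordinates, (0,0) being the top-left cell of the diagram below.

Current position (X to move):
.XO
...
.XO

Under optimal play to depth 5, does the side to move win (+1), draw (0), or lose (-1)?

ply 1, X at .XO/.../.XO | (0,0)=-1→XXO/.../.XO; (1,0)=-1→.XO/X../.XO; (1,1)=+1→.XO/.X./.XO*; (1,2)=-1→.XO/..X/.XO; (2,0)=-1→.XO/.../XXO
ply 2: .XO/.X./.XO is terminal -1 (O); from .XO/.../.XO depth 5

value(.XO/.../.XO, X) = +1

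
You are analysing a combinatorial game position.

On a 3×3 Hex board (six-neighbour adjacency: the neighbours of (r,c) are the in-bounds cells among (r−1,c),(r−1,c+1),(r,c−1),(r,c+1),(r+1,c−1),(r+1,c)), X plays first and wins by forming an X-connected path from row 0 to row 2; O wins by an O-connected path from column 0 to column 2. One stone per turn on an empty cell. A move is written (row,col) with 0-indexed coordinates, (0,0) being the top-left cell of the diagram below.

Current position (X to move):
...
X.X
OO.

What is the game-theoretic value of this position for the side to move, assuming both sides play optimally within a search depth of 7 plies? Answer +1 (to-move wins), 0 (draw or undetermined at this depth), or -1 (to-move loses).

p1 X@[.../X.X/OO.]: (0,0)[X../X.X/OO.]-1 (0,1)[.X./X.X/OO.]-1 (0,2)[..X/X.X/OO.]-1 (1,1)[.../XXX/OO.]-1 (2,2)[.../X.X/OOX]+1*
p2 O@[.../X.X/OOX]: (0,0)[O../X.X/OOX]-1* (0,1)[.O./X.X/OOX]-1 (0,2)[..O/X.X/OOX]-1 (1,1)[.../XOX/OOX]-1
p3 X@[O../X.X/OOX]: (0,1)[OX./X.X/OOX]+1* (0,2)[O.X/X.X/OOX]+1 (1,1)[O../XXX/OOX]+1
p4 O@[OX./X.X/OOX]: (0,2)[OXO/X.X/OOX]-1* (1,1)[OX./XOX/OOX]-1
p5 X@[OXO/X.X/OOX]: (1,1)[OXO/XXX/OOX]+1*
p6 O@[OXO/XXX/OOX] terminal -1; root [.../X.X/OO.] d7

value(.../X.X/OO., X) = +1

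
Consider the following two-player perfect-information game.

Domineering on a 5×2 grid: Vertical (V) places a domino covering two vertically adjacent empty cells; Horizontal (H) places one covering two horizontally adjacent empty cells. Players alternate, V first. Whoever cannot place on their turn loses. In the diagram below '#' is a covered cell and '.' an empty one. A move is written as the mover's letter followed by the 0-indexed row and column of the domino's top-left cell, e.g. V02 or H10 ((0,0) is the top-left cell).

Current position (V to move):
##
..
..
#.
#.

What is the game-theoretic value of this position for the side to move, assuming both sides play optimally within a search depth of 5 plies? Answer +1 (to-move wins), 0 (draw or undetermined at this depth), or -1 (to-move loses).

[##/../../#./#.] V move#1: V10:+1/##/#./#./#./#.*, V11:+1/##/.#/.#/#./#., V21:-1/##/../.#/##/#., V31:-1/##/../../##/##
[##/#./#./#./#.] end (terminal -1, H#2); searched ##/../../#./#. to 5

value(##/../../#./#., V) = +1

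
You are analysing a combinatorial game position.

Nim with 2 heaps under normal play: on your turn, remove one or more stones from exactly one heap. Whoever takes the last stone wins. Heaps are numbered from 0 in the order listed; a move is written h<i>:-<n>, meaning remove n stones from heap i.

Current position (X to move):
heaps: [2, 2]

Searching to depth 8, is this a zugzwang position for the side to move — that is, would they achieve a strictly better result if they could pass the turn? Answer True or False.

zugzwang((2,2), X) = True

ply 1, X at (2,2) | h0:-1=-1→(1,2)*; h0:-2=-1→(0,2); h1:-1=-1→(2,1); h1:-2=-1→(2,0)
ply 2, O at (1,2) | h0:-1=-1→(0,2); h1:-1=+1→(1,1)*; h1:-2=-1→(1,0)
ply 3, X at (1,1) | h0:-1=-1→(0,1)*; h1:-1=-1→(1,0)
ply 4, O at (0,1) | h1:-1=+1→(0,0)*
ply 5: (0,0) is terminal -1 (X); from (2,2) depth 8
pass branch (O moves first from the same position):
  | ply 1, O at (2,2) | h0:-1=-1→(1,2)*; h0:-2=-1→(0,2); h1:-1=-1→(2,1); h1:-2=-1→(2,0)
  | ply 2, X at (1,2) | h0:-1=-1→(0,2); h1:-1=+1→(1,1)*; h1:-2=-1→(1,0)
  | ply 3, O at (1,1) | h0:-1=-1→(0,1)*; h1:-1=-1→(1,0)
  | ply 4, X at (0,1) | h1:-1=+1→(0,0)*
  | ply 5: (0,0) is terminal -1 (O); from (2,2) depth 8
X moving scores -1; X passing scores +1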